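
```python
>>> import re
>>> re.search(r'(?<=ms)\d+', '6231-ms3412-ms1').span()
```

(7, 11)

Because the assertion is zero-width, the text it checks is not consumed and won't appear in the result.
`search` walks the string left to right and returns the first match it finds.
The match spans [7:11] → '3412'.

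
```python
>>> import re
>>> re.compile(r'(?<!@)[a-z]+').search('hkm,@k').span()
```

(0, 3)

Because the assertion is negative and zero-width, positions next to the forbidden text are skipped.
The match spans [0:3] → 'hkm'.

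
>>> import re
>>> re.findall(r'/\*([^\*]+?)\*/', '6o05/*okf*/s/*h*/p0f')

['okf', 'h']

Because there's exactly one group, `findall` drops the full match and keeps group 1 from each hit.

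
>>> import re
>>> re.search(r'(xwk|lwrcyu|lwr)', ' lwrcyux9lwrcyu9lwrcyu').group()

`|` is ordered: at each position the engine commits to the first alternative that works.
`search` walks the string left to right and returns the first match it finds.
The match spans [1:7] → 'lwrcyu'.
Captured: group 1 = 'lwrcyu'.

'lwrcyu'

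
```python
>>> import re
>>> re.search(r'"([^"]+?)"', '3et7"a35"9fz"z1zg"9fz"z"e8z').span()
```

(4, 9)

`re.search` scans for the first position where the pattern succeeds.
The match spans [4:9] → '"a35"'.
Captured: group 1 = 'a35'.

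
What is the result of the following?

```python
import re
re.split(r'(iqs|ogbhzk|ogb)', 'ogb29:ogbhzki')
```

The regex engine tests alternatives in the order written; an earlier branch that matches wins even if a later one would match more.
`re.split` interleaves the captured-group text with the surrounding fragments.

['', 'ogb', '29:', 'ogbhzk', 'i']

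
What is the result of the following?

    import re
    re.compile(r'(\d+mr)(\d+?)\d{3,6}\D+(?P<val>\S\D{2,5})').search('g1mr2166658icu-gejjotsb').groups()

('1mr', '2', 'tsb')

The pattern matches one or more of a digit, then the literal 'mr' (captured); then one or more of a digit (lazy) (captured); then 3 to 6 of a digit, then one or more of a non-digit; then a non-whitespace character, then 2 to 5 of a non-digit (captured as 'val').
Because the quantifier is non-greedy, it stops expanding at the earliest point where the rest of the pattern can succeed.
`search` walks the string left to right and returns the first match it finds.
The match spans [1:23] → '1mr2166658icu-gejjotsb'.
Captured: group 1 = '1mr', group 2 = '2', group 3 = 'tsb'.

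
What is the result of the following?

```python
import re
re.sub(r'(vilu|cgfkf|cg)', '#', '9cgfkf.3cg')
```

'9#.3#'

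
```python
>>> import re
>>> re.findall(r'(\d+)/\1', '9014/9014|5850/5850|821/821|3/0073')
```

`\1` has to match the exact text group 1 already captured.
Matches: at [0:9] match '9014/9014', group 1 = '9014'; at [10:19] match '5850/5850', group 1 = '5850'; at [20:27] match '821/821', group 1 = '821'.
Because there's exactly one group, `findall` drops the full match and keeps group 1 from each hit.

['9014', '5850', '821']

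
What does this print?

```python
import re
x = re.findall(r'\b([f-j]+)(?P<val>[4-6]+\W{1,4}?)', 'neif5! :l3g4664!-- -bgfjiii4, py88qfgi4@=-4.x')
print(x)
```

With 2 capturing groups, `findall` returns a 2-tuple per match.
Nothing in the string satisfies the pattern, so the list is empty.

[]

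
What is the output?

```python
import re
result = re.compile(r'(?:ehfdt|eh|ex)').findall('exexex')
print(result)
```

['ex', 'ex', 'ex']

No capturing groups, so `findall` returns the 3 full match strings.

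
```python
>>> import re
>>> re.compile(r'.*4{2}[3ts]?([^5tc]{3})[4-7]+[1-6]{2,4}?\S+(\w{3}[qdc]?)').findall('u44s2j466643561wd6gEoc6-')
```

[('2j4', 'oc6')]

Pattern: zero or more of any character, then exactly 2 of a literal '4', then optionally one of [3ts]; then exactly 3 of any character except [5tc] (captured); then one or more of a character in [4-7], then 2 to 4 of a character in [1-6] (lazy), then one or more of a non-whitespace character; then exactly 3 of a word character, then optionally one of [qdc] (captured).
Scanning left to right: at [0:23] match 'u44s2j466643561wd6gEoc6', groups = ('2j4', 'oc6').
Multiple groups make `findall` return tuples — one 2-tuple for the one match.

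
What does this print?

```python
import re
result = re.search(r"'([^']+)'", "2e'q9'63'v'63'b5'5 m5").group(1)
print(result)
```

The match spans [2:6] → "'q9'".
Captured: group 1 = 'q9'.

q9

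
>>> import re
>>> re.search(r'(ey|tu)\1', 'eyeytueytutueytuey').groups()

('ey',)

The match spans [0:4] → 'eyey'.
Captured: group 1 = 'ey'.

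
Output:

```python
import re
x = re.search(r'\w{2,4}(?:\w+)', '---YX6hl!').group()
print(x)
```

This matches 2 to 4 of a word character; then one or more of a word character (non-capturing group).
The match spans [3:8] → 'YX6hl'.

YX6hl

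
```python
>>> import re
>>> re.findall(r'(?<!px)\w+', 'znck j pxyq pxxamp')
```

Because the assertion is negative and zero-width, positions next to the forbidden text are skipped.
Scanning left to right: at [0:4] → 'znck'; at [5:6] → 'j'; at [7:11] → 'pxyq'; at [12:18] → 'pxxamp'.
`findall` yields the raw match text (4 of them) because the pattern has no groups.

['znck', 'j', 'pxyq', 'pxxamp']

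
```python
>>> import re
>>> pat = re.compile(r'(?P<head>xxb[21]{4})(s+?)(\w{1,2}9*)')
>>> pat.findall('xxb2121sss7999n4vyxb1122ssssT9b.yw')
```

The pattern matches the literal 'xxb', then exactly 4 of one of [21] (captured as 'head'); then one or more of a literal 's' (lazy) (captured); then 1 to 2 of a word character, then zero or more of the literal '9' (captured).
Walking the string: at [0:10] match 'xxb2121sss', groups = ('xxb2121', 's', 'ss').
`findall` packs the 3 group values into a tuple for every match.

[('xxb2121', 's', 'ss')]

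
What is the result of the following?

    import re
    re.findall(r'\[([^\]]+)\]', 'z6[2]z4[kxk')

Scanning left to right: at [2:5] match '[2]', group 1 = '2'.
`findall` collects group 1 from the one match (1 total).

['2']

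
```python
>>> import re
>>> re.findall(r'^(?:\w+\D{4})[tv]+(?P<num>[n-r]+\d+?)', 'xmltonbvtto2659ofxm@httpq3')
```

This matches anchored at the start of the string; then one or more of a word character, then exactly 4 of a non-digit (non-capturing group); then one or more of one of [tv]; then one or more of a character in [n-r], then one or more of a digit (lazy) (captured as 'num').
`findall` collects group 1 from the one match (1 total).

['pq3']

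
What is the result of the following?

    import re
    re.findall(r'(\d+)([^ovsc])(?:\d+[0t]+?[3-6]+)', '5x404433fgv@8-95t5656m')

[('5', 'x'), ('8', '-')]

The pattern matches one or more of a digit (captured); then any character except [ovsc] (captured); then one or more of a digit, then one or more of one of [0t] (lazy), then one or more of a character in [3-6] (non-capturing group).
`findall` packs the 2 group values into a tuple for every match.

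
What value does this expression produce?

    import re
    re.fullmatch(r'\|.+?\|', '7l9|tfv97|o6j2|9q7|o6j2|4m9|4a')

`fullmatch` succeeds only if the pattern covers the string from start to end.
Here the string isn't matched end-to-end, so the call returns None.

None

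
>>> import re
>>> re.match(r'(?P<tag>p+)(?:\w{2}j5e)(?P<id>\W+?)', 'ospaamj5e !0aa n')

None

With `match`, the pattern is implicitly anchored at the beginning.
Here the pattern fails at index 0, so the call returns None.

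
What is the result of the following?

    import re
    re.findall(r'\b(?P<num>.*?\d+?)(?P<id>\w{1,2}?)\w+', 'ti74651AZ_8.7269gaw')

[('ti7', '4'), ('.7', '2')]

Pattern: a word boundary (`\b`, zero-width); then zero or more of any character (lazy), then one or more of a digit (lazy) (captured as 'num'); then 1 to 2 of a word character (lazy) (captured as 'id'); then one or more of a word character.
With 2 capturing groups, `findall` returns a 2-tuple per match.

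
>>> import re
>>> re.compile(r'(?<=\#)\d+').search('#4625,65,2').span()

(1, 5)

Lookahead/lookbehind check context without consuming it, so the matched span excludes the asserted characters.
The match spans [1:5] → '4625'.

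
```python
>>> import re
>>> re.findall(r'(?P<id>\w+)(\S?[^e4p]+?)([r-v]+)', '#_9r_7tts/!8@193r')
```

Pattern: one or more of a word character (captured as 'id'); then optionally a non-whitespace character, then one or more of any character except [e4p] (lazy) (captured); then one or more of a character in [r-v] (captured).
Walking the string: at [1:17] match '_9r_7tts/!8@193r', groups = ('_9r_7tts', '/!8@193', 'r').
`findall` packs the 3 group values into a tuple for every match.

[('_9r_7tts', '/!8@193', 'r')]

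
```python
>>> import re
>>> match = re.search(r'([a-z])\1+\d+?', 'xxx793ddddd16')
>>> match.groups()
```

('x',)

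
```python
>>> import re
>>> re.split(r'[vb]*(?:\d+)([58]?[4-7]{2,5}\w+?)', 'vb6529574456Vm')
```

['', '56V', 'm']

Pattern: zero or more of one of [vb]; then one or more of a digit (non-capturing group); then optionally one of [58], then 2 to 5 of a character in [4-7], then one or more of a word character (lazy) (captured).
A non-greedy quantifier consumes as few characters as it can — just enough that the remainder of the pattern still matches from where it stops; whatever follows it matches normally.
Matches to split on: at [0:13] → 'vb6529574456V'.
The group in the pattern means `split` returns the separators' captures alongside the pieces.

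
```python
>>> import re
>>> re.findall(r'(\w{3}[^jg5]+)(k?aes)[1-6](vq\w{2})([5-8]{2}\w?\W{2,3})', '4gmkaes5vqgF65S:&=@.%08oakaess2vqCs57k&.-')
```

The pattern matches exactly 3 of a word character, then one or more of any character except [jg5] (captured); then optionally the literal 'k', then the literal 'aes' (captured); then a character in [1-6]; then the literal 'vq', then exactly 2 of a word character (captured); then exactly 2 of a character in [5-8], then optionally a word character, then 2 to 3 of a non-word character (captured).
Walking the string: at [0:18] match '4gmkaes5vqgF65S:&=', groups = ('4gmk', 'aes', 'vqgF', '65S:&=').
`findall` packs the 4 group values into a tuple for every match.

[('4gmk', 'aes', 'vqgF', '65S:&=')]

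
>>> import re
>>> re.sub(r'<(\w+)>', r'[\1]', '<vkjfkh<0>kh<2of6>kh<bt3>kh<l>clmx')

Matches: at [7:10] → '<0>'; at [12:18] → '<2of6>'; at [20:25] → '<bt3>'; at [27:30] → '<l>'.
The replacement refers to a captured group, so each match is rewritten using its own captured text.

'<vkjfkh[0]kh[2of6]kh[bt3]kh[l]clmx'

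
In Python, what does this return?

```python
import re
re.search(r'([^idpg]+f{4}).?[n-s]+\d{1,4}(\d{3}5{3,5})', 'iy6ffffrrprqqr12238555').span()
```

The pattern matches one or more of any character except [idpg], then exactly 4 of the literal 'f' (captured); then optionally any character, then one or more of a character in [n-s], then 1 to 4 of a digit; then exactly 3 of a digit, then 3 to 5 of the literal '5' (captured).
The match spans [1:22] → 'y6ffffrrprqqr12238555'.

(1, 22)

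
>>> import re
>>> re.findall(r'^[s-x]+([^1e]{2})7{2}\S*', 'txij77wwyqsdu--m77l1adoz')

['ij']

Pattern: anchored at the start of the string; then one or more of a character in [s-x]; then exactly 2 of any character except [1e] (captured); then exactly 2 of the literal '7', then zero or more of a non-whitespace character.
Walking the string: at [0:24] match 'txij77wwyqsdu--m77l1adoz', group 1 = 'ij'.
Because there's exactly one group, `findall` drops the full match and keeps group 1 from the one hit.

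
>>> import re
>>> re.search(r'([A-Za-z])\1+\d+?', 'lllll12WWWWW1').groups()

('l',)

A backreference is literal: `\1` must see the identical characters the first group matched.
`re.search` scans for the first position where the pattern succeeds.
The match spans [0:6] → 'lllll1'.
Captured: group 1 = 'l'.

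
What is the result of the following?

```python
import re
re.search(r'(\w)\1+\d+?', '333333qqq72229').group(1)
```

'3'

A backreference is literal: `\1` must see the identical characters the first group matched.
`search` walks the string left to right and returns the first match it finds.
The match spans [0:6] → '333333'.
Captured: group 1 = '3'.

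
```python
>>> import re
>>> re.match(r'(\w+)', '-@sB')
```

None

Pattern: one or more of a word character (captured).
With `match`, the pattern is implicitly anchored at the beginning.
Here the pattern fails at index 0, so the call returns None.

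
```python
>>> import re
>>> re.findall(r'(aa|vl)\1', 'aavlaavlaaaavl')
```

A backreference is literal: `\1` must see the identical characters the first group matched.
Matches: at [8:12] match 'aaaa', group 1 = 'aa'.
With a single group, `findall` returns only what that group captured — 1 item.

['aa']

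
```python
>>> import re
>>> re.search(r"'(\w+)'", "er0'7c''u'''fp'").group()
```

`re.search` tries every starting position until one works.
The match spans [3:7] → "'7c'".
Captured: group 1 = '7c'.

"'7c'"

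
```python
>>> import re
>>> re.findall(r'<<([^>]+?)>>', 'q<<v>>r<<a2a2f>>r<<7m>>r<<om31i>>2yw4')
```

['v', 'a2a2f', '7m', 'om31i']

One capturing group, so `findall` returns just the captured substring from each match — 4 in all.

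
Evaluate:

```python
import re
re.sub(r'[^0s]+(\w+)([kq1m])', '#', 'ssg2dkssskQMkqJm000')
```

Pattern: one or more of any character except [0s]; then one or more of a word character (captured); then one of [kq1m] (captured).
Matches: at [2:16] → 'g2dkssskQMkqJm'.
Each match is replaced by '#'.

'ss#000'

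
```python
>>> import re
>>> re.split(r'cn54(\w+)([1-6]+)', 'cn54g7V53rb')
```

['', 'g7V5', '3', 'rb']

Pattern: the literal 'cn5', then the literal '4'; then one or more of a word character (captured); then one or more of a character in [1-6] (captured).
Matches to split on: at [0:9] → 'cn54g7V53'.
`re.split` interleaves the captured-group text with the surrounding fragments.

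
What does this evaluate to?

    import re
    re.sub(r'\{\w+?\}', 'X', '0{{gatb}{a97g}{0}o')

'0{XXXo'

Matches: at [2:8] → '{gatb}'; at [8:14] → '{a97g}'; at [14:17] → '{0}'.
`sub` substitutes 'X' at each match site.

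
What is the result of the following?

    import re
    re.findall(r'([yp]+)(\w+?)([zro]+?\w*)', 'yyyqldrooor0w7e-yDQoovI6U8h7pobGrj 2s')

[('yyy', 'qld', 'rooor0w7e'), ('y', 'DQ', 'oovI6U8h7pobGrj')]

`findall` packs the 3 group values into a tuple for every match.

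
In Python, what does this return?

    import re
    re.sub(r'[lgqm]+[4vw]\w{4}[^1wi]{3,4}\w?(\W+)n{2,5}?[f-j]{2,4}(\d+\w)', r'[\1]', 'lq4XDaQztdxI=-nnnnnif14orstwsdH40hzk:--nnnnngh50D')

This matches one or more of one of [lgqm], then one of [4vw]; then exactly 4 of a word character, then 3 to 4 of any character except [1wi], then optionally a word character; then one or more of a non-word character (captured); then 2 to 5 of a literal 'n' (lazy), then 2 to 4 of a character in [f-j]; then one or more of a digit, then a word character (captured).
Matches: at [0:24] → 'lq4XDaQztdxI=-nnnnnif14o'.
`\1` in the replacement pulls in group 1's text for each match.

'[=-]rstwsdH40hzk:--nnnnngh50D'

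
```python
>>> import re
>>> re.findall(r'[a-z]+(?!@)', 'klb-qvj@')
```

The negative lookaround is zero-width — it rules out positions where the adjacent text would match, without consuming anything.
Walking the string: at [0:3] → 'klb'; at [4:6] → 'qv'.
Since nothing is captured, `findall` lists the 2 matched substrings directly.

['klb', 'qv']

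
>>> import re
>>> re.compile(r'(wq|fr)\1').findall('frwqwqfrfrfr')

['wq', 'fr']

The backreference `\1` re-matches whatever the first group consumed, character for character.
`findall` collects group 1 from each match (2 total).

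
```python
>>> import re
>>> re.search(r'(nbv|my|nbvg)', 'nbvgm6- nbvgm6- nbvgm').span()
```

(0, 3)

The regex engine tests alternatives in the order written; an earlier branch that matches wins even if a later one would match more.
The match spans [0:3] → 'nbv'.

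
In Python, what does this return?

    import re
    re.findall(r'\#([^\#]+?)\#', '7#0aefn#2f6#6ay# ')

['0aefn', '6ay']

Matches: at [1:8] match '#0aefn#', group 1 = '0aefn'; at [11:16] match '#6ay#', group 1 = '6ay'.
`findall` collects group 1 from each match (2 total).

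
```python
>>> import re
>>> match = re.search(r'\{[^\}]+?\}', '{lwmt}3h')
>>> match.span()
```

Unlike `match`, `search` isn't anchored — it looks for the pattern anywhere in the string.
The match spans [0:6] → '{lwmt}'.

(0, 6)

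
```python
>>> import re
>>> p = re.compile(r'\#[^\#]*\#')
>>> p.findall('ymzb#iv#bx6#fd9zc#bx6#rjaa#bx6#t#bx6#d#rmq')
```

Walking the string: at [4:8] → '#iv#'; at [11:18] → '#fd9zc#'; at [21:27] → '#rjaa#'; at [30:33] → '#t#'; at [36:39] → '#d#'.
`findall` yields the raw match text (5 of them) because the pattern has no groups.

['#iv#', '#fd9zc#', '#rjaa#', '#t#', '#d#']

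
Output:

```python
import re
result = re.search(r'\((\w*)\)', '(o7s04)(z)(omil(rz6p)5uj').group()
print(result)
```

(o7s04)

The match spans [0:7] → '(o7s04)'.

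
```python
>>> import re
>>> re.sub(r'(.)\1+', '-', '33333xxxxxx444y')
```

`\1` has to match the exact text group 1 already captured.
Matches: at [0:5] → '33333'; at [5:11] → 'xxxxxx'; at [11:14] → '444'.
Every occurrence is swapped for '-'.

'---y'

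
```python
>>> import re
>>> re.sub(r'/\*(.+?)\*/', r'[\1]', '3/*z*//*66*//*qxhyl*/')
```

'3[z][66][qxhyl]'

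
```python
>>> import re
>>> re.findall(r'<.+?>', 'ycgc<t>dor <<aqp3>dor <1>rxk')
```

Because the quantifier is non-greedy, it stops expanding at the earliest point where the rest of the pattern can succeed.
No capturing groups, so `findall` returns the 3 full match strings.

['<t>', '<<aqp3>', '<1>']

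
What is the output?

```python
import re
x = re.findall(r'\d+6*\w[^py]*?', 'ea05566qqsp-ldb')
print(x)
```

Since nothing is captured, `findall` lists the 1 matched substring directly.

['05566q']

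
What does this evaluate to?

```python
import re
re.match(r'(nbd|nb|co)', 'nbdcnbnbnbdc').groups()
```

`|` is ordered: at each position the engine commits to the first alternative that works.
With `match`, the pattern is implicitly anchored at the beginning.
The match spans [0:3] → 'nbd'.
Captured: group 1 = 'nbd'.

('nbd',)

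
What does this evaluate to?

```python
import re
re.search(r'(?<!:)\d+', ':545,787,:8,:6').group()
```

'45'

The negative lookahead/lookbehind blocks any match where the forbidden context is present.
Unlike `match`, `search` isn't anchored — it looks for the pattern anywhere in the string.
The match spans [2:4] → '45'.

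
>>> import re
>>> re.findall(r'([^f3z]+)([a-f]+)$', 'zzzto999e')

[('to999', 'e')]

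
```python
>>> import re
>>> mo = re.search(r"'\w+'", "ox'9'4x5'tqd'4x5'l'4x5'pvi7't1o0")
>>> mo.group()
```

"'9'"

Unlike `match`, `search` isn't anchored — it looks for the pattern anywhere in the string.
The match spans [2:5] → "'9'".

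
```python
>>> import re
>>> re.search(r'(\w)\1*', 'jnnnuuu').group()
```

After group 1 captures some text, `\1` only succeeds where that same text appears again.
`re.search` tries every starting position until one works.
The match spans [0:1] → 'j'.
Captured: group 1 = 'j'.

'j'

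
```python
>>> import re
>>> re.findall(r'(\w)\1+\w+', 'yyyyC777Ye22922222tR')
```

['y']

A backreference is literal: `\1` must see the identical characters the first group matched.
Matches: at [0:20] match 'yyyyC777Ye22922222tR', group 1 = 'y'.
One capturing group, so `findall` returns just the captured substring from the one match — 1 in all.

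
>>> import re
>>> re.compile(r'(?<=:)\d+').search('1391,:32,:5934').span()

(6, 8)

The `(?=…)`/`(?<=…)` assertion just peeks at neighbouring text; it doesn't advance the match position.
`search` walks the string left to right and returns the first match it finds.
The match spans [6:8] → '32'.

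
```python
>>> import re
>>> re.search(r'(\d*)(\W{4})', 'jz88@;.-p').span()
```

Pattern: zero or more of a digit (captured); then exactly 4 of a non-word character (captured).
The match spans [2:8] → '88@;.-'.

(2, 8)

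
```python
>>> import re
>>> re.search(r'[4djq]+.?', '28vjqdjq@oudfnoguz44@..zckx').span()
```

The match spans [3:9] → 'jqdjq@'.

(3, 9)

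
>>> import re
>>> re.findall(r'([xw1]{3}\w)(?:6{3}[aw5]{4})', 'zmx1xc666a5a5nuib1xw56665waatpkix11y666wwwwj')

['x1xc', '1xw5', 'x11y']

Pattern: exactly 3 of one of [xw1], then a word character (captured); then exactly 3 of the literal '6', then exactly 4 of one of [aw5] (non-capturing group).
Matches: at [2:13] match 'x1xc666a5a5', group 1 = 'x1xc'; at [17:28] match '1xw56665waa', group 1 = '1xw5'; at [32:43] match 'x11y666wwww', group 1 = 'x11y'.
`findall` collects group 1 from each match (3 total).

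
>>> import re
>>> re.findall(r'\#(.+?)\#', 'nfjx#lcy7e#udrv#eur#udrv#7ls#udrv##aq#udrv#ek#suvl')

Scanning left to right: at [4:11] match '#lcy7e#', group 1 = 'lcy7e'; at [15:20] match '#eur#', group 1 = 'eur'; at [24:29] match '#7ls#', group 1 = '7ls'; at [33:38] match '##aq#', group 1 = '#aq'; at [42:46] match '#ek#', group 1 = 'ek'.
`findall` collects group 1 from each match (5 total).

['lcy7e', 'eur', '7ls', '#aq', 'ek']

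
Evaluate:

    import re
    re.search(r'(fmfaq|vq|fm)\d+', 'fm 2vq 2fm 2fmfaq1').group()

The match spans [12:18] → 'fmfaq1'.

'fmfaq1'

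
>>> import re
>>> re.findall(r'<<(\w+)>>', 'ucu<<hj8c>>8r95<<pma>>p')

['hj8c', 'pma']

With a single group, `findall` returns only what that group captured — 2 items.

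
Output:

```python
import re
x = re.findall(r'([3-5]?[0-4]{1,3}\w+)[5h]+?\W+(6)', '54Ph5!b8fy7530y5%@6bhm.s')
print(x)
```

The pattern matches optionally a character in [3-5], then 1 to 3 of a character in [0-4], then one or more of a word character (captured); then one or more of one of [5h] (lazy); then one or more of a non-word character; then a literal '6' (captured).
2 groups means the one result is a tuple of 2 captured strings — 1 here.

[('530y', '6')]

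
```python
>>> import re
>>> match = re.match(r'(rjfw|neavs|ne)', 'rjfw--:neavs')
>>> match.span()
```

(0, 4)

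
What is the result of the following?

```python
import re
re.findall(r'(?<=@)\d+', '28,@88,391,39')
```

['88']

Lookahead/lookbehind check context without consuming it, so the matched span excludes the asserted characters.
Matches: at [4:6] → '88'.
With no groups in the pattern, `findall` gives back each whole match — 1 here.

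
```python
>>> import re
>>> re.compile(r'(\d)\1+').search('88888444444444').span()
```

(0, 5)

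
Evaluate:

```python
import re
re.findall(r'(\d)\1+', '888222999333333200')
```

['8', '2', '9', '3', '0']

After group 1 captures some text, `\1` only succeeds where that same text appears again.
Matches: at [0:3] match '888', group 1 = '8'; at [3:6] match '222', group 1 = '2'; at [6:9] match '999', group 1 = '9'; at [9:15] match '333333', group 1 = '3'; at [16:18] match '00', group 1 = '0'.
Because there's exactly one group, `findall` drops the full match and keeps group 1 from each hit.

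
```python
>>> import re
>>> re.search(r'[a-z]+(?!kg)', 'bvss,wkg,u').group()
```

'bvss'

A negative assertion filters positions out without eating any characters.
The match spans [0:4] → 'bvss'.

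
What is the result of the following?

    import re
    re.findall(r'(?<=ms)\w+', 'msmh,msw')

The lookaround is zero-width — it requires the adjacent text to match without consuming it, so the asserted text isn't part of the match.
Scanning left to right: at [2:4] → 'mh'; at [7:8] → 'w'.
With no groups in the pattern, `findall` gives back each whole match — 2 here.

['mh', 'w']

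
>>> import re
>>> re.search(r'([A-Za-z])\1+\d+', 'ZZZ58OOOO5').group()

'ZZZ58'

`\1` is not a pattern — it's the concrete string captured by group 1, re-applied verbatim.
The match spans [0:5] → 'ZZZ58'.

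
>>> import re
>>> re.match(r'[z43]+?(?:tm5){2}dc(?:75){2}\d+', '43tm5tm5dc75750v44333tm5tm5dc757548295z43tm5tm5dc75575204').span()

Pattern: one or more of one of [z43] (lazy), then the literal 'tm5' repeated 2 times; then the literal 'dc', then the literal '75' repeated 2 times, then one or more of a digit.
With `match`, the pattern is implicitly anchored at the beginning.
The match spans [0:15] → '43tm5tm5dc75750'.

(0, 15)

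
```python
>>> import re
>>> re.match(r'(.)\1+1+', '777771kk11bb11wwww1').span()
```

`re.match` only tries the pattern at the start of the string.
The match spans [0:6] → '777771'.

(0, 6)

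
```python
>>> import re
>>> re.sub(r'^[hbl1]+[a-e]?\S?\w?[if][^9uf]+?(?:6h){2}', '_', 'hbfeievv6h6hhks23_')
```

'_hks23_'

This matches anchored at the start of the string; then one or more of one of [hbl1], then optionally a character in [a-e]; then optionally a non-whitespace character, then optionally a word character; then one of [if], then one or more of any character except [9uf] (lazy), then the literal '6h' repeated 2 times.
Matches: at [0:12] → 'hbfeievv6h6h'.
Every occurrence is swapped for '_'.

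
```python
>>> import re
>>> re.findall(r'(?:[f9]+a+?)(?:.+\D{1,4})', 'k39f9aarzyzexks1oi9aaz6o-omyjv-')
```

['9f9aarzyzexks1oi9aaz6o-omyjv-']

Pattern: one or more of one of [f9], then one or more of a literal 'a' (lazy) (non-capturing group); then one or more of any character, then 1 to 4 of a non-digit (non-capturing group).
Scanning left to right: at [2:31] → '9f9aarzyzexks1oi9aaz6o-omyjv-'.
No capturing groups, so `findall` returns the 1 full match string.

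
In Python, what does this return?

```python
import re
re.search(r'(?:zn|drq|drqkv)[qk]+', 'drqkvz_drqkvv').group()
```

Unlike `match`, `search` isn't anchored — it looks for the pattern anywhere in the string.
The match spans [0:4] → 'drqk'.

'drqk'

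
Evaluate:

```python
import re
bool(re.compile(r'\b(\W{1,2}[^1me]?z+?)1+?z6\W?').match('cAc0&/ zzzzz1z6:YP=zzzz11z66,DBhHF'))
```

Pattern: a word boundary (`\b`, zero-width); then 1 to 2 of a non-word character, then optionally any character except [1me], then one or more of a literal 'z' (lazy) (captured); then one or more of a literal '1' (lazy); then the literal 'z6', then optionally a non-word character.
With `match`, the pattern is implicitly anchored at the beginning.
Here the pattern fails at index 0, so the call returns None, and `bool(None)` is False.

False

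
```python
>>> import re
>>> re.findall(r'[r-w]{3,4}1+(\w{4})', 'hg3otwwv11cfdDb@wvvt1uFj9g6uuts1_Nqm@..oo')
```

['cfdD', 'uFj9', '_Nqm']

`findall` collects group 1 from each match (3 total).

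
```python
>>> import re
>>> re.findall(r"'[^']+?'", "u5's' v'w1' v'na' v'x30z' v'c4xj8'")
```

["'s'", "'w1'", "'na'", "'x30z'", "'c4xj8'"]

Walking the string: at [2:5] → "'s'"; at [7:11] → "'w1'"; at [13:17] → "'na'"; at [19:25] → "'x30z'"; at [27:34] → "'c4xj8'".
`findall` yields the raw match text (5 of them) because the pattern has no groups.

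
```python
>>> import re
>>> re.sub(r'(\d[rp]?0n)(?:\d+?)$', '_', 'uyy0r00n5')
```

'uyy0r_'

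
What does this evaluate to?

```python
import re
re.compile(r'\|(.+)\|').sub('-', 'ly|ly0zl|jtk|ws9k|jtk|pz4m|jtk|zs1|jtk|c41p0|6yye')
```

'ly-6yye'

`sub` substitutes '-' at each match site.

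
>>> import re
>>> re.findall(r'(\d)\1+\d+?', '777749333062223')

['7', '3', '2']

After group 1 captures some text, `\1` only succeeds where that same text appears again.
Matches: at [0:5] match '77774', group 1 = '7'; at [6:10] match '3330', group 1 = '3'; at [11:15] match '2223', group 1 = '2'.
Because there's exactly one group, `findall` drops the full match and keeps group 1 from each hit.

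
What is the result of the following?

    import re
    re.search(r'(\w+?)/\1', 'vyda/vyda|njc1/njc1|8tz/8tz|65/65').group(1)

'vyda'

After group 1 captures some text, `\1` only succeeds where that same text appears again.
`re.search` tries every starting position until one works.
The match spans [0:9] → 'vyda/vyda'.
Captured: group 1 = 'vyda'.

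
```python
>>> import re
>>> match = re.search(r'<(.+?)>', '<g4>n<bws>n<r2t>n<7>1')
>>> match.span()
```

A non-greedy quantifier consumes as few characters as it can — just enough that the remainder of the pattern still matches from where it stops; whatever follows it matches normally.
The match spans [0:4] → '<g4>'.

(0, 4)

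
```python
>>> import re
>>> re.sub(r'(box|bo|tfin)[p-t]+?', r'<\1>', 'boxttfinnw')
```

'<box>tfinnw'

Matches: at [0:4] → 'boxt'.
The replacement refers to a captured group, so each match is rewritten using its own captured text.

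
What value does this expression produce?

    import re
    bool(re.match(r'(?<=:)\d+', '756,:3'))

`re.match` won't scan ahead — the pattern has to work from the very first character.
Here the string doesn't start with a match, so the call returns None, and `bool(None)` is False.

False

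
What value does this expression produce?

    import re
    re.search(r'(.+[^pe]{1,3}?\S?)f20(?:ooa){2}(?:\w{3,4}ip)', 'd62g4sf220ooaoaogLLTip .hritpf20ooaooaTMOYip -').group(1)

'd62g4sf220ooaoaogLLTip .hritp'

Pattern: one or more of any character, then 1 to 3 of any character except [pe] (lazy), then optionally a non-whitespace character (captured); then the literal 'f20', then the literal 'ooa' repeated 2 times; then 3 to 4 of a word character, then the literal 'ip' (non-capturing group).
`search` walks the string left to right and returns the first match it finds.
The match spans [0:44] → 'd62g4sf220ooaoaogLLTip .hritpf20ooaooaTMOYip'.
Captured: group 1 = 'd62g4sf220ooaoaogLLTip .hritp'.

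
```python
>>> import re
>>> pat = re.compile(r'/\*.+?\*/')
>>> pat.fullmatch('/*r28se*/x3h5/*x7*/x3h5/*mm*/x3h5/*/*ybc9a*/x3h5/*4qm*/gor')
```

None

`re.fullmatch` requires the pattern to consume the entire string.
Here the pattern can't cover the whole string, so the call returns None.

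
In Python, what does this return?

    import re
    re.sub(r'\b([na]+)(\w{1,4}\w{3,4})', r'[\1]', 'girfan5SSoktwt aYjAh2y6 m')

Pattern: a word boundary (`\b`, zero-width); then one or more of one of [na] (captured); then 1 to 4 of a word character, then 3 to 4 of a word character (captured).
Matches: at [15:23] → 'aYjAh2y6'.
The replacement refers to a captured group, so each match is rewritten using its own captured text.

'girfan5SSoktwt [a] m'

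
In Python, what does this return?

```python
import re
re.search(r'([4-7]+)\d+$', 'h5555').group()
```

'5555'

This matches one or more of a character in [4-7] (captured); then one or more of a digit; then anchored at the end.
The match spans [1:5] → '5555'.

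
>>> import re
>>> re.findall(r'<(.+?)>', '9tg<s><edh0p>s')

Scanning left to right: at [3:6] match '<s>', group 1 = 's'; at [6:13] match '<edh0p>', group 1 = 'edh0p'.
`findall` collects group 1 from each match (2 total).

['s', 'edh0p']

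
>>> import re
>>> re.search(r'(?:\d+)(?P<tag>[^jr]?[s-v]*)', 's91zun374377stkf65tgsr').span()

(1, 5)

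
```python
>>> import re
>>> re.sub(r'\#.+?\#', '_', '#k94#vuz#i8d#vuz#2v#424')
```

Lazy quantifiers expand one character at a time until the remainder of the pattern can match.
`sub` substitutes '_' at each match site.

'_vuz_vuz_424'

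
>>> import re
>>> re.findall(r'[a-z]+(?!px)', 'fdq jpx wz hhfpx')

['fdq', 'jpx', 'wz', 'hhfpx']

The negative lookahead/lookbehind blocks any match where the forbidden context is present.
No capturing groups, so `findall` returns the 4 full match strings.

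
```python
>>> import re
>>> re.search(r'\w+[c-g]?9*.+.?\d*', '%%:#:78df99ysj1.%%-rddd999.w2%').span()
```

(5, 30)

The pattern matches one or more of a word character; then optionally a character in [c-g], then zero or more of the literal '9'; then one or more of any character, then optionally any character, then zero or more of a digit.
`re.search` scans for the first position where the pattern succeeds.
The match spans [5:30] → '78df99ysj1.%%-rddd999.w2%'.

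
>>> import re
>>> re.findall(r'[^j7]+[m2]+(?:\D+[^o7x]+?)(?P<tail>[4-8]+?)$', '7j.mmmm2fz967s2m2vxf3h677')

This matches one or more of any character except [j7], then one or more of one of [m2]; then one or more of a non-digit, then one or more of any character except [o7x] (lazy) (non-capturing group); then one or more of a character in [4-8] (lazy) (captured as 'tail'); then anchored at the end.
A non-greedy quantifier consumes as few characters as it can — just enough that the remainder of the pattern still matches from where it stops; whatever follows it matches normally.
Matches: at [13:25] match 's2m2vxf3h677', group 1 = '677'.
`findall` collects group 1 from the one match (1 total).

['677']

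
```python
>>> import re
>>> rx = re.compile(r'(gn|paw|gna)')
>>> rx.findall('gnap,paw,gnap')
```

`|` is ordered: at each position the engine commits to the first alternative that works.
Walking the string: at [0:2] match 'gn', group 1 = 'gn'; at [5:8] match 'paw', group 1 = 'paw'; at [9:11] match 'gn', group 1 = 'gn'.
One capturing group, so `findall` returns just the captured substring from each match — 3 in all.

['gn', 'paw', 'gn']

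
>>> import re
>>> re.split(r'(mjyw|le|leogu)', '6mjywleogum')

Branches in `(...|...)` are attempted left-to-right; the first branch that allows the whole pattern to succeed is taken.
Matches to split on: at [1:5] → 'mjyw'; at [5:7] → 'le'.
Because the pattern has a capturing group, `split` also inserts each captured text between the pieces.

['6', 'mjyw', '', 'le', 'ogum']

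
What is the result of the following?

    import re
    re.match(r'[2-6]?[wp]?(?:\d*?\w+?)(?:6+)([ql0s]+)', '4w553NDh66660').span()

With `match`, the pattern is implicitly anchored at the beginning.
The match spans [0:13] → '4w553NDh66660'.

(0, 13)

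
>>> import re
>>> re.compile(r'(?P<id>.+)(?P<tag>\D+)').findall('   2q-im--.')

With 2 capturing groups, `findall` returns a 2-tuple per match.

[('   2q-im--', '.')]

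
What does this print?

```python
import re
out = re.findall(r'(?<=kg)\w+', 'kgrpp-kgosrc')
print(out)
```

['rpp', 'osrc']

Lookahead/lookbehind check context without consuming it, so the matched span excludes the asserted characters.
Walking the string: at [2:5] → 'rpp'; at [8:12] → 'osrc'.
Since nothing is captured, `findall` lists the 2 matched substrings directly.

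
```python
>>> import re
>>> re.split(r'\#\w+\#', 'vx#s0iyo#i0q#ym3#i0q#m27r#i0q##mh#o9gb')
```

['vx', 'i0q', 'i0q', 'i0q#', 'o9gb']

Matches to split on: at [2:9] → '#s0iyo#'; at [12:17] → '#ym3#'; at [20:26] → '#m27r#'; at [30:34] → '#mh#'.
The string is cut at each match, leaving 5 pieces.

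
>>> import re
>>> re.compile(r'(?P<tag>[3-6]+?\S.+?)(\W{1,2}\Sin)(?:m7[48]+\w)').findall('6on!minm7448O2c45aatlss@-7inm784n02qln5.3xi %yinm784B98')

The pattern matches one or more of a character in [3-6] (lazy), then a non-whitespace character, then one or more of any character (lazy) (captured as 'tag'); then 1 to 2 of a non-word character, then a non-whitespace character, then the literal 'in' (captured); then the literal 'm7', then one or more of one of [48], then a word character (non-capturing group).
Walking the string: at [0:13] match '6on!minm7448O', groups = ('6on', '!min'); at [15:33] match '45aatlss@-7inm784n', groups = ('45aatlss', '@-7in'); at [38:53] match '5.3xi %yinm784B', groups = ('5.3xi', ' %yin').
Multiple groups make `findall` return tuples — one 2-tuple for each match.

[('6on', '!min'), ('45aatlss', '@-7in'), ('5.3xi', ' %yin')]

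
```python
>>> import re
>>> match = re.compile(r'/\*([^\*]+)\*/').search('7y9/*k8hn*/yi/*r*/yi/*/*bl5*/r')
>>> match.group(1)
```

'k8hn'

Unlike `match`, `search` isn't anchored — it looks for the pattern anywhere in the string.
The match spans [3:11] → '/*k8hn*/'.
Captured: group 1 = 'k8hn'.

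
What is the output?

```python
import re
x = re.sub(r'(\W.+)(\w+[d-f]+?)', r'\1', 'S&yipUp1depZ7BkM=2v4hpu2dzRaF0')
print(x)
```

S&yipUp1depZ7BkM=2v4hpuzRaF0

`\1` in the replacement pulls in group 1's text for each match.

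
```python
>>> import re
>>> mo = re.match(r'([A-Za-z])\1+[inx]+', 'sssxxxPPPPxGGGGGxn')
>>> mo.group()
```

'sssxxx'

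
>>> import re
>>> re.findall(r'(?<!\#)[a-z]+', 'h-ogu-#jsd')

['h', 'ogu', 'sd']

`(?!…)`/`(?<!…)` only lets a position through if the neighbouring text does NOT match; no characters are consumed.
Walking the string: at [0:1] → 'h'; at [2:5] → 'ogu'; at [8:10] → 'sd'.
Since nothing is captured, `findall` lists the 3 matched substrings directly.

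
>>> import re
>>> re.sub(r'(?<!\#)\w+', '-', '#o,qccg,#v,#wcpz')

The negative lookahead/lookbehind blocks any match where the forbidden context is present.
Matches: at [3:7] → 'qccg'; at [13:16] → 'cpz'.
Each match is replaced by '-'.

'#o,-,#v,#w-'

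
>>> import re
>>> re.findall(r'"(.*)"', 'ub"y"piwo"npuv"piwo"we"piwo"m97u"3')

Walking the string: at [2:33] match '"y"piwo"npuv"piwo"we"piwo"m97u"', group 1 = 'y"piwo"npuv"piwo"we"piwo"m97u'.
One capturing group, so `findall` returns just the captured substring from the one match — 1 in all.

['y"piwo"npuv"piwo"we"piwo"m97u']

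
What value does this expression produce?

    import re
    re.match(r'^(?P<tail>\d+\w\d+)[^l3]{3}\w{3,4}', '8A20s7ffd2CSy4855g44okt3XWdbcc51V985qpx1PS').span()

(0, 11)

`re.match` only tries the pattern at the start of the string.
The match spans [0:11] → '8A20s7ffd2C'.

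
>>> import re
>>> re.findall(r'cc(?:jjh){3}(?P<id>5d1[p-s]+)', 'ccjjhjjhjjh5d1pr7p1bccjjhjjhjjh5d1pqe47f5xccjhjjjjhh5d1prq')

This matches the literal 'cc', then the literal 'jjh' repeated 3 times; then the literal '5d1', then one or more of a character in [p-s] (captured as 'id').
Scanning left to right: at [0:16] match 'ccjjhjjhjjh5d1pr', group 1 = '5d1pr'; at [20:36] match 'ccjjhjjhjjh5d1pq', group 1 = '5d1pq'.
With a single group, `findall` returns only what that group captured — 2 items.

['5d1pr', '5d1pq']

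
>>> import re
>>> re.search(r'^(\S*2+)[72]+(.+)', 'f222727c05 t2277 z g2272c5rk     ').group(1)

The pattern matches anchored at the start of the string; then zero or more of a non-whitespace character, then one or more of a literal '2' (captured); then one or more of one of [72]; then one or more of any character (captured).
Unlike `match`, `search` isn't anchored — it looks for the pattern anywhere in the string.
The match spans [0:33] → 'f222727c05 t2277 z g2272c5rk     '.
Captured: group 1 = 'f22272', group 2 = 'c05 t2277 z g2272c5rk     '.

'f22272'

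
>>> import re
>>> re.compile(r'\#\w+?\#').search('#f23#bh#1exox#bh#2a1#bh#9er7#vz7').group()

`re.search` tries every starting position until one works.
The match spans [0:5] → '#f23#'.

'#f23#'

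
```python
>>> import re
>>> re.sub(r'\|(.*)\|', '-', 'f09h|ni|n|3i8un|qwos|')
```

'f09h-'

Each match is replaced by '-'.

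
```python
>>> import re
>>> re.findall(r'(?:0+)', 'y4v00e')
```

This matches one or more of a literal '0' (non-capturing group).
Scanning left to right: at [3:5] → '00'.
Since nothing is captured, `findall` lists the 1 matched substring directly.

['00']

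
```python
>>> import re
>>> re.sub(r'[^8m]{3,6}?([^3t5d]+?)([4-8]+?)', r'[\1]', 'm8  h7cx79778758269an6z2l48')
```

'm8[7cx][8]58[an][4]'

The replacement refers to a captured group, so each match is rewritten using its own captured text.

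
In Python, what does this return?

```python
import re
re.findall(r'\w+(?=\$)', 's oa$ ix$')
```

['oa', 'ix']

Lookahead/lookbehind check context without consuming it, so the matched span excludes the asserted characters.
No capturing groups, so `findall` returns the 2 full match strings.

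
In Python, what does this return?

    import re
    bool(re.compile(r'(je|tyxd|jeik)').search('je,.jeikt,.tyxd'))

The match spans [0:2] → 'je'.

True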